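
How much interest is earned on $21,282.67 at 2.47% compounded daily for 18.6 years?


Compound interest earned = final amount − principal.
A = P(1 + r/n)^(nt) = $21,282.67 × (1 + 0.0247/365)^(365 × 18.6) = $33,693.25
Interest = A − P = $33,693.25 − $21,282.67 = $12,410.58

Interest = A - P = $12,410.58


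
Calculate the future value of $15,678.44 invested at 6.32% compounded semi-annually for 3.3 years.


Compound interest formula: A = P(1 + r/n)^(nt)
A = $15,678.44 × (1 + 0.0632/2)^(2 × 3.3)
Growth factor: (1 + 0.0632/2)^6.6 = 1.2279334
A = $15,678.44 × 1.2279334
A = $19,252.08

A = P(1 + r/n)^(nt) = $19,252.08


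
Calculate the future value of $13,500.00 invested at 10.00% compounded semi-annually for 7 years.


Compound interest formula: A = P(1 + r/n)^(nt)
A = $13,500.00 × (1 + 0.1/2)^(2 × 7)
Growth factor: (1 + 0.1/2)^14 = 1.979932
A = $13,500.00 × 1.979932
A = $26,729.08

A = P(1 + r/n)^(nt) = $26,729.08


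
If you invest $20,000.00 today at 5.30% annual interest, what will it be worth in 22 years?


Future value formula: FV = PV × (1 + r)^t
FV = $20,000.00 × (1 + 0.053)^22
FV = $20,000.00 × 3.114757
FV = $62,295.14

FV = PV × (1 + r)^t = $62,295.14


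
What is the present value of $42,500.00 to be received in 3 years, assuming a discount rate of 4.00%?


Present value formula: PV = FV / (1 + r)^t
PV = $42,500.00 / (1 + 0.04)^3
PV = $42,500.00 / 1.124864
PV = $37,782.35

PV = FV / (1 + r)^t = $37,782.35


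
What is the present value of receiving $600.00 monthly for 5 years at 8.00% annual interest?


Present value of an ordinary annuity: PV = PMT × (1 − (1 + r)^(−n)) / r
Monthly rate r = 0.08/12 ≈ 0.00666667, n = 60
PV = $600.00 × (1 − (1 + 0.08/12)^(−60)) / (0.08/12)
PV = $600.00 × 49.318433
PV = $29,591.06

PV = PMT × (1-(1+r)^(-n))/r = $29,591.06


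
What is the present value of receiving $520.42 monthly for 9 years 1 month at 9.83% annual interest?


Present value of an ordinary annuity: PV = PMT × (1 − (1 + r)^(−n)) / r
Monthly rate r = 0.0983/12 ≈ 0.00819167, n = 109
PV = $520.42 × (1 − (1 + 0.0983/12)^(−109)) / (0.0983/12)
PV = $520.42 × 71.906971
PV = $37,421.83

PV = PMT × (1-(1+r)^(-n))/r = $37,421.83


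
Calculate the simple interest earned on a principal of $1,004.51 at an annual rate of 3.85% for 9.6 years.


Simple interest formula: I = P × r × t
I = $1,004.51 × 0.0385 × 9.6
I = $371.27

I = P × r × t = $371.27


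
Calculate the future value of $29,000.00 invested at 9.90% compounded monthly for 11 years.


Compound interest formula: A = P(1 + r/n)^(nt)
A = $29,000.00 × (1 + 0.099/12)^(12 × 11)
Growth factor: (1 + 0.099/12)^132 = 2.9580564
A = $29,000.00 × 2.9580564
A = $85,783.64

A = P(1 + r/n)^(nt) = $85,783.64


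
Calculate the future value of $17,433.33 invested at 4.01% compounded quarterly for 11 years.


Compound interest formula: A = P(1 + r/n)^(nt)
A = $17,433.33 × (1 + 0.0401/4)^(4 × 11)
Growth factor: (1 + 0.0401/4)^44 = 1.551006
A = $17,433.33 × 1.551006
A = $27,039.20

A = P(1 + r/n)^(nt) = $27,039.20


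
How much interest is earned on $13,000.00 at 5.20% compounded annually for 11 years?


Compound interest earned = final amount − principal.
A = P(1 + r/n)^(nt) = $13,000.00 × (1 + 0.052/1)^(1 × 11) = $22,704.74
Interest = A − P = $22,704.74 − $13,000.00 = $9,704.74

Interest = A - P = $9,704.74


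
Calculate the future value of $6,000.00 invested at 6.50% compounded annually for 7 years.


Compound interest formula: A = P(1 + r/n)^(nt)
A = $6,000.00 × (1 + 0.065/1)^(1 × 7)
Growth factor: (1 + 0.065/1)^7 = 1.553987
A = $6,000.00 × 1.553987
A = $9,323.92

A = P(1 + r/n)^(nt) = $9,323.92


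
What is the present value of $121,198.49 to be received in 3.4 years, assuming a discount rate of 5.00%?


Present value formula: PV = FV / (1 + r)^t
PV = $121,198.49 / (1 + 0.05)^3.4
PV = $121,198.49 / 1.1804392
PV = $102,672.37

PV = FV / (1 + r)^t = $102,672.37


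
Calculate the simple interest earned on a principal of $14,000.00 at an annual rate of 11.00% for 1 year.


Simple interest formula: I = P × r × t
I = $14,000.00 × 0.11 × 1
I = $1,540.00

I = P × r × t = $1,540.00


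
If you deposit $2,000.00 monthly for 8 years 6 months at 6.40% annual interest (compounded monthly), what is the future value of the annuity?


Future value of an ordinary annuity: FV = PMT × ((1 + r)^n − 1) / r
Monthly rate r = 0.064/12 ≈ 0.00533333, n = 102
FV = $2,000.00 × ((1 + 0.064/12)^102 − 1) / (0.064/12)
FV = $2,000.00 × 135.074242
FV = $270,148.48

FV = PMT × ((1+r)^n - 1)/r = $270,148.48


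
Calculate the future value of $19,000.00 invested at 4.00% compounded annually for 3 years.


Compound interest formula: A = P(1 + r/n)^(nt)
A = $19,000.00 × (1 + 0.04/1)^(1 × 3)
Growth factor: (1 + 0.04/1)^3 = 1.124864
A = $19,000.00 × 1.124864
A = $21,372.42

A = P(1 + r/n)^(nt) = $21,372.42


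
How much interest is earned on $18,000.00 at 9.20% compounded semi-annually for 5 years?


Compound interest earned = final amount − principal.
A = P(1 + r/n)^(nt) = $18,000.00 × (1 + 0.092/2)^(2 × 5) = $28,222.10
Interest = A − P = $28,222.10 − $18,000.00 = $10,222.10

Interest = A - P = $10,222.10


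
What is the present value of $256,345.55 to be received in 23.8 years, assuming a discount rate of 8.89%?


Present value formula: PV = FV / (1 + r)^t
PV = $256,345.55 / (1 + 0.0889)^23.8
PV = $256,345.55 / 7.5912684
PV = $33,768.47

PV = FV / (1 + r)^t = $33,768.47


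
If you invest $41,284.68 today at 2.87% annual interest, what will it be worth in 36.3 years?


Future value formula: FV = PV × (1 + r)^t
FV = $41,284.68 × (1 + 0.0287)^36.3
FV = $41,284.68 × 2.7930664
FV = $115,310.85

FV = PV × (1 + r)^t = $115,310.85


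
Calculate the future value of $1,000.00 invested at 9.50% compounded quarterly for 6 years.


Compound interest formula: A = P(1 + r/n)^(nt)
A = $1,000.00 × (1 + 0.095/4)^(4 × 6)
Growth factor: (1 + 0.095/4)^24 = 1.756523
A = $1,000.00 × 1.756523
A = $1,756.52

A = P(1 + r/n)^(nt) = $1,756.52


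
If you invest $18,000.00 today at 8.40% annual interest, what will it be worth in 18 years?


Future value formula: FV = PV × (1 + r)^t
FV = $18,000.00 × (1 + 0.084)^18
FV = $18,000.00 × 4.2709755
FV = $76,877.56

FV = PV × (1 + r)^t = $76,877.56


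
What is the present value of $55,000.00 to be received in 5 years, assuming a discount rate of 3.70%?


Present value formula: PV = FV / (1 + r)^t
PV = $55,000.00 / (1 + 0.037)^5
PV = $55,000.00 / 1.199206
PV = $45,863.68

PV = FV / (1 + r)^t = $45,863.68


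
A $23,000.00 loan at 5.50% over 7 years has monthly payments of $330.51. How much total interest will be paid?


Total paid over the life of the loan = PMT × n.
Total paid = $330.51 × 84 = $27,762.84
Total interest = total paid − principal = $27,762.84 − $23,000.00 = $4,762.84

Total interest = (PMT × n) - PV = $4,762.84


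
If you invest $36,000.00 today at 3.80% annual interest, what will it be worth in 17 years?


Future value formula: FV = PV × (1 + r)^t
FV = $36,000.00 × (1 + 0.038)^17
FV = $36,000.00 × 1.8851895
FV = $67,866.82

FV = PV × (1 + r)^t = $67,866.82


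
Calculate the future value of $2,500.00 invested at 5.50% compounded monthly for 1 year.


Compound interest formula: A = P(1 + r/n)^(nt)
A = $2,500.00 × (1 + 0.055/12)^(12 × 1)
Growth factor: (1 + 0.055/12)^12 = 1.056408
A = $2,500.00 × 1.056408
A = $2,641.02

A = P(1 + r/n)^(nt) = $2,641.02


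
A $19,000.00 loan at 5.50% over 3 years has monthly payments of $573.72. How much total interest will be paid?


Total paid over the life of the loan = PMT × n.
Total paid = $573.72 × 36 = $20,653.92
Total interest = total paid − principal = $20,653.92 − $19,000.00 = $1,653.92

Total interest = (PMT × n) - PV = $1,653.92


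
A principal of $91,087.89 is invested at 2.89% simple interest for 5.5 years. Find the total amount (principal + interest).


Total amount formula: A = P(1 + rt) = P + P·r·t
Interest: I = P × r × t = $91,087.89 × 0.0289 × 5.5 = $14,478.42
A = P + I = $91,087.89 + $14,478.42 = $105,566.31

A = P + I = P(1 + rt) = $105,566.31


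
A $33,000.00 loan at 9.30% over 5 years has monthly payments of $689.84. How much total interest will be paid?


Total paid over the life of the loan = PMT × n.
Total paid = $689.84 × 60 = $41,390.40
Total interest = total paid − principal = $41,390.40 − $33,000.00 = $8,390.40

Total interest = (PMT × n) - PV = $8,390.40


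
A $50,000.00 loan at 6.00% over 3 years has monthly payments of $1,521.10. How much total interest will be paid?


Total paid over the life of the loan = PMT × n.
Total paid = $1,521.10 × 36 = $54,759.60
Total interest = total paid − principal = $54,759.60 − $50,000.00 = $4,759.60

Total interest = (PMT × n) - PV = $4,759.60


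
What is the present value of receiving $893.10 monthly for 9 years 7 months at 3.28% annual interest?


Present value of an ordinary annuity: PV = PMT × (1 − (1 + r)^(−n)) / r
Monthly rate r = 0.0328/12 ≈ 0.00273333, n = 115
PV = $893.10 × (1 − (1 + 0.0328/12)^(−115)) / (0.0328/12)
PV = $893.10 × 98.565081
PV = $88,028.47

PV = PMT × (1-(1+r)^(-n))/r = $88,028.47


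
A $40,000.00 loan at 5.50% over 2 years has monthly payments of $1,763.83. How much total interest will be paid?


Total paid over the life of the loan = PMT × n.
Total paid = $1,763.83 × 24 = $42,331.92
Total interest = total paid − principal = $42,331.92 − $40,000.00 = $2,331.92

Total interest = (PMT × n) - PV = $2,331.92


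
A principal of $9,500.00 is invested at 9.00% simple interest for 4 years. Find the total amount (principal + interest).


Total amount formula: A = P(1 + rt) = P + P·r·t
Interest: I = P × r × t = $9,500.00 × 0.09 × 4 = $3,420.00
A = P + I = $9,500.00 + $3,420.00 = $12,920.00

A = P + I = P(1 + rt) = $12,920.00


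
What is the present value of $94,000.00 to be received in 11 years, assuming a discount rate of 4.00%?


Present value formula: PV = FV / (1 + r)^t
PV = $94,000.00 / (1 + 0.04)^11
PV = $94,000.00 / 1.539454
PV = $61,060.61

PV = FV / (1 + r)^t = $61,060.61


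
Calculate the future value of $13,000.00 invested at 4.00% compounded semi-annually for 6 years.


Compound interest formula: A = P(1 + r/n)^(nt)
A = $13,000.00 × (1 + 0.04/2)^(2 × 6)
Growth factor: (1 + 0.04/2)^12 = 1.2682418
A = $13,000.00 × 1.2682418
A = $16,487.14

A = P(1 + r/n)^(nt) = $16,487.14


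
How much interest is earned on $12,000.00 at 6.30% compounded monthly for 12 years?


Compound interest earned = final amount − principal.
A = P(1 + r/n)^(nt) = $12,000.00 × (1 + 0.063/12)^(12 × 12) = $25,506.39
Interest = A − P = $25,506.39 − $12,000.00 = $13,506.39

Interest = A - P = $13,506.39


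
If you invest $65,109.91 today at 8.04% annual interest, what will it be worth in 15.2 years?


Future value formula: FV = PV × (1 + r)^t
FV = $65,109.91 × (1 + 0.0804)^15.2
FV = $65,109.91 × 3.2395564
FV = $210,927.23

FV = PV × (1 + r)^t = $210,927.23


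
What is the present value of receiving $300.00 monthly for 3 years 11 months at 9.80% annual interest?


Present value of an ordinary annuity: PV = PMT × (1 − (1 + r)^(−n)) / r
Monthly rate r = 0.098/12 ≈ 0.00816667, n = 47
PV = $300.00 × (1 − (1 + 0.098/12)^(−47)) / (0.098/12)
PV = $300.00 × 38.901093
PV = $11,670.33

PV = PMT × (1-(1+r)^(-n))/r = $11,670.33


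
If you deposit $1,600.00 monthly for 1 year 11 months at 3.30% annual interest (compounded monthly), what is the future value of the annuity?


Future value of an ordinary annuity: FV = PMT × ((1 + r)^n − 1) / r
Monthly rate r = 0.033/12 = 0.00275, n = 23
FV = $1,600.00 × ((1 + 0.033/12)^23 − 1) / (0.033/12)
FV = $1,600.00 × 23.709329
FV = $37,934.93

FV = PMT × ((1+r)^n - 1)/r = $37,934.93


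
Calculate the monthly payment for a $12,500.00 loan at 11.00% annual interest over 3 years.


Loan payment formula: PMT = PV × r / (1 − (1 + r)^(−n))
Monthly rate r = 0.11/12 ≈ 0.00916667, n = 36 months
Denominator: 1 − (1 + 0.11/12)^(−36) = 0.279995
PMT = $12,500.00 × (0.11/12) / 0.279995
PMT = $409.23 per month

PMT = PV × r / (1-(1+r)^(-n)) = $409.23/month


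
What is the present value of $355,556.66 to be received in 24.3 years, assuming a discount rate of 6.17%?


Present value formula: PV = FV / (1 + r)^t
PV = $355,556.66 / (1 + 0.0617)^24.3
PV = $355,556.66 / 4.283948
PV = $82,997.43

PV = FV / (1 + r)^t = $82,997.43


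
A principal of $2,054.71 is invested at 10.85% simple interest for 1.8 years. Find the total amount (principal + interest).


Total amount formula: A = P(1 + rt) = P + P·r·t
Interest: I = P × r × t = $2,054.71 × 0.1085 × 1.8 = $401.28
A = P + I = $2,054.71 + $401.28 = $2,455.99

A = P + I = P(1 + rt) = $2,455.99


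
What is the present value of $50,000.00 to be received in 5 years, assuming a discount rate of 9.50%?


Present value formula: PV = FV / (1 + r)^t
PV = $50,000.00 / (1 + 0.095)^5
PV = $50,000.00 / 1.574239
PV = $31,761.38

PV = FV / (1 + r)^t = $31,761.38


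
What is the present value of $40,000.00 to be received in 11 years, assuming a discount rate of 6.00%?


Present value formula: PV = FV / (1 + r)^t
PV = $40,000.00 / (1 + 0.06)^11
PV = $40,000.00 / 1.898299
PV = $21,071.50

PV = FV / (1 + r)^t = $21,071.50


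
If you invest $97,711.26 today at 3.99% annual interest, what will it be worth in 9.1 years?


Future value formula: FV = PV × (1 + r)^t
FV = $97,711.26 × (1 + 0.0399)^9.1
FV = $97,711.26 × 1.4276553
FV = $139,498.00

FV = PV × (1 + r)^t = $139,498.00


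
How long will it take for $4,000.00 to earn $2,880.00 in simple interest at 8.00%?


Rearrange the simple interest formula for t:
I = P × r × t  ⇒  t = I / (P × r)
t = $2,880.00 / ($4,000.00 × 0.08)
t = 9

t = I/(P×r) = 9 years


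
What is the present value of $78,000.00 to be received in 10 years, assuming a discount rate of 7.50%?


Present value formula: PV = FV / (1 + r)^t
PV = $78,000.00 / (1 + 0.075)^10
PV = $78,000.00 / 2.0610316
PV = $37,845.13

PV = FV / (1 + r)^t = $37,845.13


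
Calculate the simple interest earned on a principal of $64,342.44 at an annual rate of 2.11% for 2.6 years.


Simple interest formula: I = P × r × t
I = $64,342.44 × 0.0211 × 2.6
I = $3,529.83

I = P × r × t = $3,529.83


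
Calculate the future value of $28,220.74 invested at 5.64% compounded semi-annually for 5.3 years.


Compound interest formula: A = P(1 + r/n)^(nt)
A = $28,220.74 × (1 + 0.0564/2)^(2 × 5.3)
Growth factor: (1 + 0.0564/2)^10.6 = 1.3428347
A = $28,220.74 × 1.3428347
A = $37,895.79

A = P(1 + r/n)^(nt) = $37,895.79


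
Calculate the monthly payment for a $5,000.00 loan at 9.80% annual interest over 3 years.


Loan payment formula: PMT = PV × r / (1 − (1 + r)^(−n))
Monthly rate r = 0.098/12 ≈ 0.00816667, n = 36 months
Denominator: 1 − (1 + 0.098/12)^(−36) = 0.253833
PMT = $5,000.00 × (0.098/12) / 0.253833
PMT = $160.87 per month

PMT = PV × r / (1-(1+r)^(-n)) = $160.87/month


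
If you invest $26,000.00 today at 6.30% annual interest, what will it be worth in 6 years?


Future value formula: FV = PV × (1 + r)^t
FV = $26,000.00 × (1 + 0.063)^6
FV = $26,000.00 × 1.442778
FV = $37,512.23

FV = PV × (1 + r)^t = $37,512.23


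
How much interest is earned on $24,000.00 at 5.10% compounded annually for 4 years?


Compound interest earned = final amount − principal.
A = P(1 + r/n)^(nt) = $24,000.00 × (1 + 0.051/1)^(1 × 4) = $29,283.44
Interest = A − P = $29,283.44 − $24,000.00 = $5,283.44

Interest = A - P = $5,283.44


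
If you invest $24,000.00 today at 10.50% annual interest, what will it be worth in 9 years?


Future value formula: FV = PV × (1 + r)^t
FV = $24,000.00 × (1 + 0.105)^9
FV = $24,000.00 × 2.4561818
FV = $58,948.36

FV = PV × (1 + r)^t = $58,948.36


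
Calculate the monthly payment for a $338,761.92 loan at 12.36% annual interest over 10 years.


Loan payment formula: PMT = PV × r / (1 − (1 + r)^(−n))
Monthly rate r = 0.1236/12 = 0.0103, n = 120 months
Denominator: 1 − (1 + 0.1236/12)^(−120) = 0.707613
PMT = $338,761.92 × (0.1236/12) / 0.707613
PMT = $4,931.01 per month

PMT = PV × r / (1-(1+r)^(-n)) = $4,931.01/month


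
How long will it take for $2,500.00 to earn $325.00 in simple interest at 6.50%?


Rearrange the simple interest formula for t:
I = P × r × t  ⇒  t = I / (P × r)
t = $325.00 / ($2,500.00 × 0.065)
t = 2

t = I/(P×r) = 2 years


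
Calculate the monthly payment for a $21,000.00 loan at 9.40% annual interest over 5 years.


Loan payment formula: PMT = PV × r / (1 − (1 + r)^(−n))
Monthly rate r = 0.094/12 ≈ 0.00783333, n = 60 months
Denominator: 1 − (1 + 0.094/12)^(−60) = 0.373852
PMT = $21,000.00 × (0.094/12) / 0.373852
PMT = $440.01 per month

PMT = PV × r / (1-(1+r)^(-n)) = $440.01/month


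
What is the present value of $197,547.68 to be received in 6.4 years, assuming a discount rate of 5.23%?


Present value formula: PV = FV / (1 + r)^t
PV = $197,547.68 / (1 + 0.0523)^6.4
PV = $197,547.68 / 1.3857767
PV = $142,553.76

PV = FV / (1 + r)^t = $142,553.76


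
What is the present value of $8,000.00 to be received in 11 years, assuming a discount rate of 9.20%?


Present value formula: PV = FV / (1 + r)^t
PV = $8,000.00 / (1 + 0.092)^11
PV = $8,000.00 / 2.632989
PV = $3,038.37

PV = FV / (1 + r)^t = $3,038.37


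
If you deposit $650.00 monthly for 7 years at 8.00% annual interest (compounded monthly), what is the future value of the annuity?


Future value of an ordinary annuity: FV = PMT × ((1 + r)^n − 1) / r
Monthly rate r = 0.08/12 ≈ 0.00666667, n = 84
FV = $650.00 × ((1 + 0.08/12)^84 − 1) / (0.08/12)
FV = $650.00 × 112.113308
FV = $72,873.65

FV = PMT × ((1+r)^n - 1)/r = $72,873.65


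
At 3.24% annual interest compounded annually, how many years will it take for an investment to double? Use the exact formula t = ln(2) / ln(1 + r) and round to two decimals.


Doubling condition: (1 + r)^t = 2
Take ln of both sides: t × ln(1 + r) = ln(2)
t = ln(2) / ln(1 + r)
t = 0.693147 / 0.031886
t = 21.74

t = ln(2) / ln(1 + r) = 21.74 years


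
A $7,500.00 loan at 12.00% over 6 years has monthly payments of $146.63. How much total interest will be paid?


Total paid over the life of the loan = PMT × n.
Total paid = $146.63 × 72 = $10,557.36
Total interest = total paid − principal = $10,557.36 − $7,500.00 = $3,057.36

Total interest = (PMT × n) - PV = $3,057.36


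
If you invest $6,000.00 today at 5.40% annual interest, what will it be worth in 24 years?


Future value formula: FV = PV × (1 + r)^t
FV = $6,000.00 × (1 + 0.054)^24
FV = $6,000.00 × 3.533252
FV = $21,199.51

FV = PV × (1 + r)^t = $21,199.51


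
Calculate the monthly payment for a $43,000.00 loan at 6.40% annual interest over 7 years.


Loan payment formula: PMT = PV × r / (1 − (1 + r)^(−n))
Monthly rate r = 0.064/12 ≈ 0.00533333, n = 84 months
Denominator: 1 − (1 + 0.064/12)^(−84) = 0.360334
PMT = $43,000.00 × (0.064/12) / 0.360334
PMT = $636.45 per month

PMT = PV × r / (1-(1+r)^(-n)) = $636.45/month


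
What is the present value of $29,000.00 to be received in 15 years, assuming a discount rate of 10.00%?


Present value formula: PV = FV / (1 + r)^t
PV = $29,000.00 / (1 + 0.1)^15
PV = $29,000.00 / 4.177248
PV = $6,942.37

PV = FV / (1 + r)^t = $6,942.37


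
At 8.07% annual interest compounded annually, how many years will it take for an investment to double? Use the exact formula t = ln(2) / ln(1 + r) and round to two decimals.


Doubling condition: (1 + r)^t = 2
Take ln of both sides: t × ln(1 + r) = ln(2)
t = ln(2) / ln(1 + r)
t = 0.693147 / 0.077609
t = 8.93

t = ln(2) / ln(1 + r) = 8.93 years


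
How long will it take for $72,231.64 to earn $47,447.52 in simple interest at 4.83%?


Rearrange the simple interest formula for t:
I = P × r × t  ⇒  t = I / (P × r)
t = $47,447.52 / ($72,231.64 × 0.0483)
t = 13.6

t = I/(P×r) = 13.6 years


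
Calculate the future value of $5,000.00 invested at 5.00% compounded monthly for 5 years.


Compound interest formula: A = P(1 + r/n)^(nt)
A = $5,000.00 × (1 + 0.05/12)^(12 × 5)
Growth factor: (1 + 0.05/12)^60 = 1.2833587
A = $5,000.00 × 1.2833587
A = $6,416.79

A = P(1 + r/n)^(nt) = $6,416.79


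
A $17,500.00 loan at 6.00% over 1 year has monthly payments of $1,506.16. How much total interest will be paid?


Total paid over the life of the loan = PMT × n.
Total paid = $1,506.16 × 12 = $18,073.92
Total interest = total paid − principal = $18,073.92 − $17,500.00 = $573.92

Total interest = (PMT × n) - PV = $573.92


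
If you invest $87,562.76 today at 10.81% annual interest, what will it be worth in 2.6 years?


Future value formula: FV = PV × (1 + r)^t
FV = $87,562.76 × (1 + 0.1081)^2.6
FV = $87,562.76 × 1.3058861
FV = $114,346.99

FV = PV × (1 + r)^t = $114,346.99


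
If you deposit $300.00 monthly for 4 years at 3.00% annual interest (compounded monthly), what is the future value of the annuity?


Future value of an ordinary annuity: FV = PMT × ((1 + r)^n − 1) / r
Monthly rate r = 0.03/12 = 0.0025, n = 48
FV = $300.00 × ((1 + 0.03/12)^48 − 1) / (0.03/12)
FV = $300.00 × 50.931208
FV = $15,279.36

FV = PMT × ((1+r)^n - 1)/r = $15,279.36


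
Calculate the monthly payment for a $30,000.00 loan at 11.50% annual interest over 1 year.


Loan payment formula: PMT = PV × r / (1 − (1 + r)^(−n))
Monthly rate r = 0.115/12 ≈ 0.00958333, n = 12 months
Denominator: 1 − (1 + 0.115/12)^(−12) = 0.1081457
PMT = $30,000.00 × (0.115/12) / 0.1081457
PMT = $2,658.45 per month

PMT = PV × r / (1-(1+r)^(-n)) = $2,658.45/month


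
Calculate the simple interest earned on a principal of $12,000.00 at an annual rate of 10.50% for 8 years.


Simple interest formula: I = P × r × t
I = $12,000.00 × 0.105 × 8
I = $10,080.00

I = P × r × t = $10,080.00


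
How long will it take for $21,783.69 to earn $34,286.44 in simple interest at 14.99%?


Rearrange the simple interest formula for t:
I = P × r × t  ⇒  t = I / (P × r)
t = $34,286.44 / ($21,783.69 × 0.1499)
t = 10.5

t = I/(P×r) = 10.5 years


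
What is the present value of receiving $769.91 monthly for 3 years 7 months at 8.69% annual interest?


Present value of an ordinary annuity: PV = PMT × (1 − (1 + r)^(−n)) / r
Monthly rate r = 0.0869/12 ≈ 0.00724167, n = 43
PV = $769.91 × (1 − (1 + 0.0869/12)^(−43)) / (0.0869/12)
PV = $769.91 × 36.8355455
PV = $28,360.05

PV = PMT × (1-(1+r)^(-n))/r = $28,360.05


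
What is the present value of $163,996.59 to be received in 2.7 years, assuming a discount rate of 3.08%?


Present value formula: PV = FV / (1 + r)^t
PV = $163,996.59 / (1 + 0.0308)^2.7
PV = $163,996.59 / 1.0853527
PV = $151,099.81

PV = FV / (1 + r)^t = $151,099.81


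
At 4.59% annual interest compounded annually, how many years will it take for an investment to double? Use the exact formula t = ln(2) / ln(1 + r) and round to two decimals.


Doubling condition: (1 + r)^t = 2
Take ln of both sides: t × ln(1 + r) = ln(2)
t = ln(2) / ln(1 + r)
t = 0.693147 / 0.044878
t = 15.45

t = ln(2) / ln(1 + r) = 15.45 years


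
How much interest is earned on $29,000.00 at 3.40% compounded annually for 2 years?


Compound interest earned = final amount − principal.
A = P(1 + r/n)^(nt) = $29,000.00 × (1 + 0.034/1)^(1 × 2) = $31,005.52
Interest = A − P = $31,005.52 − $29,000.00 = $2,005.52

Interest = A - P = $2,005.52


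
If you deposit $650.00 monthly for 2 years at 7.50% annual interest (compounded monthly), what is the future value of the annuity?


Future value of an ordinary annuity: FV = PMT × ((1 + r)^n − 1) / r
Monthly rate r = 0.075/12 = 0.00625, n = 24
FV = $650.00 × ((1 + 0.075/12)^24 − 1) / (0.075/12)
FV = $650.00 × 25.806723
FV = $16,774.37

FV = PMT × ((1+r)^n - 1)/r = $16,774.37


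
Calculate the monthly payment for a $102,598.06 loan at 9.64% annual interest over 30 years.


Loan payment formula: PMT = PV × r / (1 − (1 + r)^(−n))
Monthly rate r = 0.0964/12 ≈ 0.00803333, n = 360 months
Denominator: 1 − (1 + 0.0964/12)^(−360) = 0.943890
PMT = $102,598.06 × (0.0964/12) / 0.943890
PMT = $873.20 per month

PMT = PV × r / (1-(1+r)^(-n)) = $873.20/month


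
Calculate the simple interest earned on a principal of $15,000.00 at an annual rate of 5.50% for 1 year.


Simple interest formula: I = P × r × t
I = $15,000.00 × 0.055 × 1
I = $825.00

I = P × r × t = $825.00


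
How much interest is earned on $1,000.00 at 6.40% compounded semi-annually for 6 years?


Compound interest earned = final amount − principal.
A = P(1 + r/n)^(nt) = $1,000.00 × (1 + 0.064/2)^(2 × 6) = $1,459.34
Interest = A − P = $1,459.34 − $1,000.00 = $459.34

Interest = A - P = $459.34


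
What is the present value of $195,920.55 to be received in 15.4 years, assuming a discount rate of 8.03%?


Present value formula: PV = FV / (1 + r)^t
PV = $195,920.55 / (1 + 0.0803)^15.4
PV = $195,920.55 / 3.285363
PV = $59,634.37

PV = FV / (1 + r)^t = $59,634.37


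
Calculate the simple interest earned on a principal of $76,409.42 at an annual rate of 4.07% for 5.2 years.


Simple interest formula: I = P × r × t
I = $76,409.42 × 0.0407 × 5.2
I = $16,171.29

I = P × r × t = $16,171.29


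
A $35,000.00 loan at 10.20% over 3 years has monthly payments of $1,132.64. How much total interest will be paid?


Total paid over the life of the loan = PMT × n.
Total paid = $1,132.64 × 36 = $40,775.04
Total interest = total paid − principal = $40,775.04 − $35,000.00 = $5,775.04

Total interest = (PMT × n) - PV = $5,775.04


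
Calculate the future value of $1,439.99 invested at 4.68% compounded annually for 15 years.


Compound interest formula: A = P(1 + r/n)^(nt)
A = $1,439.99 × (1 + 0.0468/1)^(1 × 15)
Growth factor: (1 + 0.0468/1)^15 = 1.9858924
A = $1,439.99 × 1.9858924
A = $2,859.67

A = P(1 + r/n)^(nt) = $2,859.67


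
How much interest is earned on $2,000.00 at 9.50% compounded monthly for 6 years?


Compound interest earned = final amount − principal.
A = P(1 + r/n)^(nt) = $2,000.00 × (1 + 0.095/12)^(12 × 6) = $3,528.61
Interest = A − P = $3,528.61 − $2,000.00 = $1,528.61

Interest = A - P = $1,528.61


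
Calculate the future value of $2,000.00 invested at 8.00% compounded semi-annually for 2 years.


Compound interest formula: A = P(1 + r/n)^(nt)
A = $2,000.00 × (1 + 0.08/2)^(2 × 2)
Growth factor: (1 + 0.08/2)^4 = 1.169859
A = $2,000.00 × 1.169859
A = $2,339.72

A = P(1 + r/n)^(nt) = $2,339.72


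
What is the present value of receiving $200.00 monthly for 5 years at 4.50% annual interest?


Present value of an ordinary annuity: PV = PMT × (1 − (1 + r)^(−n)) / r
Monthly rate r = 0.045/12 = 0.00375, n = 60
PV = $200.00 × (1 − (1 + 0.045/12)^(−60)) / (0.045/12)
PV = $200.00 × 53.639380
PV = $10,727.88

PV = PMT × (1-(1+r)^(-n))/r = $10,727.88


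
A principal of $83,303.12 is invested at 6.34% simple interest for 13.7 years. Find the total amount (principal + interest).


Total amount formula: A = P(1 + rt) = P + P·r·t
Interest: I = P × r × t = $83,303.12 × 0.0634 × 13.7 = $72,355.42
A = P + I = $83,303.12 + $72,355.42 = $155,658.54

A = P + I = P(1 + rt) = $155,658.54


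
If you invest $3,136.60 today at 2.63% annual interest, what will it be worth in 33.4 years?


Future value formula: FV = PV × (1 + r)^t
FV = $3,136.60 × (1 + 0.0263)^33.4
FV = $3,136.60 × 2.379921
FV = $7,464.86

FV = PV × (1 + r)^t = $7,464.86


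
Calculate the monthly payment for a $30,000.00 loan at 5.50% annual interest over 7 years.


Loan payment formula: PMT = PV × r / (1 − (1 + r)^(−n))
Monthly rate r = 0.055/12 ≈ 0.00458333, n = 84 months
Denominator: 1 − (1 + 0.055/12)^(−84) = 0.318951
PMT = $30,000.00 × (0.055/12) / 0.318951
PMT = $431.10 per month

PMT = PV × r / (1-(1+r)^(-n)) = $431.10/month


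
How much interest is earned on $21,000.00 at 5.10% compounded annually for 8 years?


Compound interest earned = final amount − principal.
A = P(1 + r/n)^(nt) = $21,000.00 × (1 + 0.051/1)^(1 × 8) = $31,263.75
Interest = A − P = $31,263.75 − $21,000.00 = $10,263.75

Interest = A - P = $10,263.75


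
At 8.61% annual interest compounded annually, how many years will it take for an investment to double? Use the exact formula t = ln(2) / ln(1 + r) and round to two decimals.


Doubling condition: (1 + r)^t = 2
Take ln of both sides: t × ln(1 + r) = ln(2)
t = ln(2) / ln(1 + r)
t = 0.693147 / 0.082593
t = 8.39

t = ln(2) / ln(1 + r) = 8.39 years


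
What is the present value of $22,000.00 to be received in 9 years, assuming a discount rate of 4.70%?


Present value formula: PV = FV / (1 + r)^t
PV = $22,000.00 / (1 + 0.047)^9
PV = $22,000.00 / 1.5118898
PV = $14,551.33

PV = FV / (1 + r)^t = $14,551.33


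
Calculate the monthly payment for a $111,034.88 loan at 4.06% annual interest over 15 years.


Loan payment formula: PMT = PV × r / (1 − (1 + r)^(−n))
Monthly rate r = 0.0406/12 ≈ 0.00338333, n = 180 months
Denominator: 1 − (1 + 0.0406/12)^(−180) = 0.455546
PMT = $111,034.88 × (0.0406/12) / 0.455546
PMT = $824.65 per month

PMT = PV × r / (1-(1+r)^(-n)) = $824.65/month


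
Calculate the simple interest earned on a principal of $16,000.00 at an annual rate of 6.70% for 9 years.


Simple interest formula: I = P × r × t
I = $16,000.00 × 0.067 × 9
I = $9,648.00

I = P × r × t = $9,648.00


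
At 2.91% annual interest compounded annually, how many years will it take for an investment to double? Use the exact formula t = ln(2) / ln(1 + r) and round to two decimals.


Doubling condition: (1 + r)^t = 2
Take ln of both sides: t × ln(1 + r) = ln(2)
t = ln(2) / ln(1 + r)
t = 0.693147 / 0.028685
t = 24.16

t = ln(2) / ln(1 + r) = 24.16 years


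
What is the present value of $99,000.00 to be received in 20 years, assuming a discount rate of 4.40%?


Present value formula: PV = FV / (1 + r)^t
PV = $99,000.00 / (1 + 0.044)^20
PV = $99,000.00 / 2.365974
PV = $41,843.23

PV = FV / (1 + r)^t = $41,843.23


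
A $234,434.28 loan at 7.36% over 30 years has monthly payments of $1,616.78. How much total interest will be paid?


Total paid over the life of the loan = PMT × n.
Total paid = $1,616.78 × 360 = $582,040.80
Total interest = total paid − principal = $582,040.80 − $234,434.28 = $347,606.52

Total interest = (PMT × n) - PV = $347,606.52


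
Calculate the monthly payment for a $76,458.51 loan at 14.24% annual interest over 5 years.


Loan payment formula: PMT = PV × r / (1 − (1 + r)^(−n))
Monthly rate r = 0.1424/12 ≈ 0.01186667, n = 60 months
Denominator: 1 − (1 + 0.1424/12)^(−60) = 0.507277
PMT = $76,458.51 × (0.1424/12) / 0.507277
PMT = $1,788.58 per month

PMT = PV × r / (1-(1+r)^(-n)) = $1,788.58/month


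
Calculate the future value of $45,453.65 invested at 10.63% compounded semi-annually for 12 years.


Compound interest formula: A = P(1 + r/n)^(nt)
A = $45,453.65 × (1 + 0.1063/2)^(2 × 12)
Growth factor: (1 + 0.1063/2)^24 = 3.4654973
A = $45,453.65 × 3.4654973
A = $157,519.50

A = P(1 + r/n)^(nt) = $157,519.50


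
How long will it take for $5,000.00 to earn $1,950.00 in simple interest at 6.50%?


Rearrange the simple interest formula for t:
I = P × r × t  ⇒  t = I / (P × r)
t = $1,950.00 / ($5,000.00 × 0.065)
t = 6

t = I/(P×r) = 6 years


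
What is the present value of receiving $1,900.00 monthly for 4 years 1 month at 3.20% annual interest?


Present value of an ordinary annuity: PV = PMT × (1 − (1 + r)^(−n)) / r
Monthly rate r = 0.032/12 ≈ 0.00266667, n = 49
PV = $1,900.00 × (1 − (1 + 0.032/12)^(−49)) / (0.032/12)
PV = $1,900.00 × 45.876430
PV = $87,165.22

PV = PMT × (1-(1+r)^(-n))/r = $87,165.22


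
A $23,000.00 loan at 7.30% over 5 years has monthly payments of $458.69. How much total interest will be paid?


Total paid over the life of the loan = PMT × n.
Total paid = $458.69 × 60 = $27,521.40
Total interest = total paid − principal = $27,521.40 − $23,000.00 = $4,521.40

Total interest = (PMT × n) - PV = $4,521.40


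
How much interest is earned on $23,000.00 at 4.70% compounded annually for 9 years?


Compound interest earned = final amount − principal.
A = P(1 + r/n)^(nt) = $23,000.00 × (1 + 0.047/1)^(1 × 9) = $34,773.47
Interest = A − P = $34,773.47 − $23,000.00 = $11,773.47

Interest = A - P = $11,773.47


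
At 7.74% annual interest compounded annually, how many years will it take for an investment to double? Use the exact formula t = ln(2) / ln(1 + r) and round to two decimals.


Doubling condition: (1 + r)^t = 2
Take ln of both sides: t × ln(1 + r) = ln(2)
t = ln(2) / ln(1 + r)
t = 0.693147 / 0.074551
t = 9.30

t = ln(2) / ln(1 + r) = 9.30 years


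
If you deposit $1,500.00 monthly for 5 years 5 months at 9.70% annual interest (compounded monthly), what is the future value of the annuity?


Future value of an ordinary annuity: FV = PMT × ((1 + r)^n − 1) / r
Monthly rate r = 0.097/12 ≈ 0.00808333, n = 65
FV = $1,500.00 × ((1 + 0.097/12)^65 − 1) / (0.097/12)
FV = $1,500.00 × 85.063308
FV = $127,594.96

FV = PMT × ((1+r)^n - 1)/r = $127,594.96


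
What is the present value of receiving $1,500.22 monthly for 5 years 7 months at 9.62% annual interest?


Present value of an ordinary annuity: PV = PMT × (1 − (1 + r)^(−n)) / r
Monthly rate r = 0.0962/12 ≈ 0.00801667, n = 67
PV = $1,500.22 × (1 − (1 + 0.0962/12)^(−67)) / (0.0962/12)
PV = $1,500.22 × 51.6818498
PV = $77,534.14

PV = PMT × (1-(1+r)^(-n))/r = $77,534.14


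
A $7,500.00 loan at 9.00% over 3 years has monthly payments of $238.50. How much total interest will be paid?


Total paid over the life of the loan = PMT × n.
Total paid = $238.50 × 36 = $8,586.00
Total interest = total paid − principal = $8,586.00 − $7,500.00 = $1,086.00

Total interest = (PMT × n) - PV = $1,086.00


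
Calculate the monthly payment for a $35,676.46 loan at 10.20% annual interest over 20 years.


Loan payment formula: PMT = PV × r / (1 − (1 + r)^(−n))
Monthly rate r = 0.102/12 = 0.0085, n = 240 months
Denominator: 1 − (1 + 0.102/12)^(−240) = 0.868845
PMT = $35,676.46 × (0.102/12) / 0.868845
PMT = $349.03 per month

PMT = PV × r / (1-(1+r)^(-n)) = $349.03/month


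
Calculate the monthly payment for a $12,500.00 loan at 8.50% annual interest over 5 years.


Loan payment formula: PMT = PV × r / (1 − (1 + r)^(−n))
Monthly rate r = 0.085/12 ≈ 0.00708333, n = 60 months
Denominator: 1 − (1 + 0.085/12)^(−60) = 0.345250
PMT = $12,500.00 × (0.085/12) / 0.345250
PMT = $256.46 per month

PMT = PV × r / (1-(1+r)^(-n)) = $256.46/month


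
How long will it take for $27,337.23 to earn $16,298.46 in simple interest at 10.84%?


Rearrange the simple interest formula for t:
I = P × r × t  ⇒  t = I / (P × r)
t = $16,298.46 / ($27,337.23 × 0.1084)
t = 5.5

t = I/(P×r) = 5.5 years


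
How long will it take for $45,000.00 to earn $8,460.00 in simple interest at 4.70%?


Rearrange the simple interest formula for t:
I = P × r × t  ⇒  t = I / (P × r)
t = $8,460.00 / ($45,000.00 × 0.047)
t = 4

t = I/(P×r) = 4 years


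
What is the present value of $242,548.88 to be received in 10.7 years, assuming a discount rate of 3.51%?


Present value formula: PV = FV / (1 + r)^t
PV = $242,548.88 / (1 + 0.0351)^10.7
PV = $242,548.88 / 1.4464742
PV = $167,682.82

PV = FV / (1 + r)^t = $167,682.82


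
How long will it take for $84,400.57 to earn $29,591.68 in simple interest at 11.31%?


Rearrange the simple interest formula for t:
I = P × r × t  ⇒  t = I / (P × r)
t = $29,591.68 / ($84,400.57 × 0.1131)
t = 3.1

t = I/(P×r) = 3.1 years


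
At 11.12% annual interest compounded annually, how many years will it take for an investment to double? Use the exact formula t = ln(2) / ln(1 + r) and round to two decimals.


Doubling condition: (1 + r)^t = 2
Take ln of both sides: t × ln(1 + r) = ln(2)
t = ln(2) / ln(1 + r)
t = 0.693147 / 0.105441
t = 6.57

t = ln(2) / ln(1 + r) = 6.57 years


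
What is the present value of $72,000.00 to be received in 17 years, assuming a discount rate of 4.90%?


Present value formula: PV = FV / (1 + r)^t
PV = $72,000.00 / (1 + 0.049)^17
PV = $72,000.00 / 2.255191
PV = $31,926.34

PV = FV / (1 + r)^t = $31,926.34


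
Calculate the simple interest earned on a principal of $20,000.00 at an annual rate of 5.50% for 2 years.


Simple interest formula: I = P × r × t
I = $20,000.00 × 0.055 × 2
I = $2,200.00

I = P × r × t = $2,200.00


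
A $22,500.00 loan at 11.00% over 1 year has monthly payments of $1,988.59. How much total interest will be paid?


Total paid over the life of the loan = PMT × n.
Total paid = $1,988.59 × 12 = $23,863.08
Total interest = total paid − principal = $23,863.08 − $22,500.00 = $1,363.08

Total interest = (PMT × n) - PV = $1,363.08


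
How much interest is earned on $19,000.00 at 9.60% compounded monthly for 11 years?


Compound interest earned = final amount − principal.
A = P(1 + r/n)^(nt) = $19,000.00 × (1 + 0.096/12)^(12 × 11) = $54,393.10
Interest = A − P = $54,393.10 − $19,000.00 = $35,393.10

Interest = A - P = $35,393.10


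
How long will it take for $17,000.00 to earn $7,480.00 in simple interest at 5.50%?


Rearrange the simple interest formula for t:
I = P × r × t  ⇒  t = I / (P × r)
t = $7,480.00 / ($17,000.00 × 0.055)
t = 8

t = I/(P×r) = 8 years


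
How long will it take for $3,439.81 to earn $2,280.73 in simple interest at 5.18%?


Rearrange the simple interest formula for t:
I = P × r × t  ⇒  t = I / (P × r)
t = $2,280.73 / ($3,439.81 × 0.0518)
t = 12.8

t = I/(P×r) = 12.8 years


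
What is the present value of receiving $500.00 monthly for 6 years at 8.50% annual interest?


Present value of an ordinary annuity: PV = PMT × (1 − (1 + r)^(−n)) / r
Monthly rate r = 0.085/12 ≈ 0.00708333, n = 72
PV = $500.00 × (1 − (1 + 0.085/12)^(−72)) / (0.085/12)
PV = $500.00 × 56.248080
PV = $28,124.04

PV = PMT × (1-(1+r)^(-n))/r = $28,124.04


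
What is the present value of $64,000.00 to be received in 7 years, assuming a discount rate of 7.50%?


Present value formula: PV = FV / (1 + r)^t
PV = $64,000.00 / (1 + 0.075)^7
PV = $64,000.00 / 1.6590491
PV = $38,576.31

PV = FV / (1 + r)^t = $38,576.31


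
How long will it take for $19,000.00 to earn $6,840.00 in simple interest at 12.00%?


Rearrange the simple interest formula for t:
I = P × r × t  ⇒  t = I / (P × r)
t = $6,840.00 / ($19,000.00 × 0.12)
t = 3

t = I/(P×r) = 3 years


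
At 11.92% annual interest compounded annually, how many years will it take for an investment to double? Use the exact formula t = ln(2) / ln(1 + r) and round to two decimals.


Doubling condition: (1 + r)^t = 2
Take ln of both sides: t × ln(1 + r) = ln(2)
t = ln(2) / ln(1 + r)
t = 0.693147 / 0.112614
t = 6.16

t = ln(2) / ln(1 + r) = 6.16 years


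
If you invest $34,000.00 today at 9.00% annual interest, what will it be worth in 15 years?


Future value formula: FV = PV × (1 + r)^t
FV = $34,000.00 × (1 + 0.09)^15
FV = $34,000.00 × 3.64248246
FV = $123,844.40

FV = PV × (1 + r)^t = $123,844.40


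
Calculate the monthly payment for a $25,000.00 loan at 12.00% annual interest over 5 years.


Loan payment formula: PMT = PV × r / (1 − (1 + r)^(−n))
Monthly rate r = 0.12/12 = 0.01, n = 60 months
Denominator: 1 − (1 + 0.12/12)^(−60) = 0.449550
PMT = $25,000.00 × (0.12/12) / 0.449550
PMT = $556.11 per month

PMT = PV × r / (1-(1+r)^(-n)) = $556.11/month
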